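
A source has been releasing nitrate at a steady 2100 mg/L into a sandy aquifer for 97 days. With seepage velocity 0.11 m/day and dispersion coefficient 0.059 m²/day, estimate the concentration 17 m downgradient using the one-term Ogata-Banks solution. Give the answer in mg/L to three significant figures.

64.4 mg/L

For a continuous step input, C/C₀ ≈ ½·erfc((x−vt)/(2√(Dt))).
vt = 0.11 × 97 = 10.67 m and 2√(Dt) = 2√(0.059 × 97) = 4.785 m.
Argument (x−vt)/(2√(Dt)) = (17 − 10.67)/4.785 = 1.323; ½·erfc(1.323) = 0.03067.
C = 2100 × 0.03067 = 64.4 mg/L.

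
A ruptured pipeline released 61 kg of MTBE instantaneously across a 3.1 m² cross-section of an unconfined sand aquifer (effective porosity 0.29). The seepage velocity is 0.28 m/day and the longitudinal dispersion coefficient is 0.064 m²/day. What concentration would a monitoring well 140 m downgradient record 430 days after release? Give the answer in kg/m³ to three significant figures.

0.111 kg/m³

For an instantaneous plane source, C(x,t) = M/(n_e·A·√(4πDt)) · exp(−(x−vt)²/(4Dt)), with n_e·A the pore (flow) area.
Plume center vt = 0.28 × 430 = 120.4 m, so the well at 140 m is 19.6 m downgradient of the peak.
√(4πDt) = 18.60 m, giving peak height M/(n_e·A·√(4πDt)) = 61/(0.29 × 3.1 × 18.60) = 3.648 kg/m³.
(x−vt)²/(4Dt) = (19.6)²/(4 × 0.064 × 430) = 3.490; exp(−3.490) = 0.03050.
C = 3.648 × 0.03050 = 0.111 kg/m³.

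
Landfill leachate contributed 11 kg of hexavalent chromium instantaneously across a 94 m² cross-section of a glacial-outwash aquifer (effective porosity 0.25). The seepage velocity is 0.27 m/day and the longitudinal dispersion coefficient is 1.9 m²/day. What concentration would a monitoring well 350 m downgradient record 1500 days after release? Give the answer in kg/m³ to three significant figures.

0.00190 kg/m³

For an instantaneous plane source, C(x,t) = M/(n_e·A·√(4πDt)) · exp(−(x−vt)²/(4Dt)), with n_e·A the pore (flow) area.
Plume center vt = 0.27 × 1500 = 405 m, so the well at 350 m is 55 m upgradient of the peak.
√(4πDt) = 189.2 m, giving peak height M/(n_e·A·√(4πDt)) = 11/(0.25 × 94 × 189.2) = 0.002474 kg/m³.
(x−vt)²/(4Dt) = (-55)²/(4 × 1.9 × 1500) = 0.2654; exp(−0.2654) = 0.7669.
C = 0.002474 × 0.7669 = 0.00190 kg/m³.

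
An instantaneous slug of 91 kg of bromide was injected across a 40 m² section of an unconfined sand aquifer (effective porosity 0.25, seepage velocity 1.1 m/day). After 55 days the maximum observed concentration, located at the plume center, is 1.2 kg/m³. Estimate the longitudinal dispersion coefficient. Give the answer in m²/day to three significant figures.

At the plume center C_max = M/(n_e·A·√(4πDt)), so D = M²/(4πt·(n_e·A·C_max)²).
n_e·A·C_max = 0.25 × 40 × 1.2 = 12.00 kg/m.
D = 91²/(4π × 55 × 12.00²) = 0.0832 m²/day.

0.0832 m²/day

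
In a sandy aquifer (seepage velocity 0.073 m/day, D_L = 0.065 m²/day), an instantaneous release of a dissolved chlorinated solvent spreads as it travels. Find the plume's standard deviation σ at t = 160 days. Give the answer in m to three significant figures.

Dispersive spreading gives a Gaussian with σ² = 2Dt; advection only shifts the center.
σ = √(2 × 0.065 × 160) = 4.56 m.

4.56 m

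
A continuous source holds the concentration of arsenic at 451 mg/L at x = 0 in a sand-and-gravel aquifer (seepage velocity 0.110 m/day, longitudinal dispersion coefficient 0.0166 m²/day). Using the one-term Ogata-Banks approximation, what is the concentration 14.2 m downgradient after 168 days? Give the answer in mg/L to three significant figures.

435 mg/L

For a continuous step input, C/C₀ ≈ ½·erfc((x−vt)/(2√(Dt))).
vt = 0.110 × 168 = 18.48 m and 2√(Dt) = 2√(0.0166 × 168) = 3.340 m.
Argument (x−vt)/(2√(Dt)) = (14.2 − 18.48)/3.340 = -1.281; ½·erfc(-1.281) = 0.9650.
C = 451 × 0.9650 = 435 mg/L.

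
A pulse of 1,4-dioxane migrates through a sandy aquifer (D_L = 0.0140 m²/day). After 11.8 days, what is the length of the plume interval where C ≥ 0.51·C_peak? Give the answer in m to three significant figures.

1.33 m

The plume is Gaussian with σ = √(2Dt) = √(2 × 0.0140 × 11.8) = 0.5748 m.
C/C_peak = exp(−Δx²/(2σ²)) = 0.51 ⇒ Δx = σ·√(−2 ln 0.51) = 0.5748 × 1.160 = 0.6668 m.
Width = 2Δx = 1.33 m.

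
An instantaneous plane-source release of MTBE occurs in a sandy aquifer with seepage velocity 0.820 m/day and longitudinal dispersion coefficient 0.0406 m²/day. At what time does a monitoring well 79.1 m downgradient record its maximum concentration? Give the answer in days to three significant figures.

96.4 days

For the 1D instantaneous-source solution, setting ∂C/∂t = 0 at fixed x gives v²t² + 2Dt − x² = 0, so t = (√(D² + v²x²) − D)/v².
√(D² + v²x²) = √(0.0406² + 0.820² × 79.1²) = 64.86; v² = 0.6724.
t = (64.86 − 0.0406)/0.6724 = 96.4 days (vs. the pure-advection estimate x/v = 96.5 d).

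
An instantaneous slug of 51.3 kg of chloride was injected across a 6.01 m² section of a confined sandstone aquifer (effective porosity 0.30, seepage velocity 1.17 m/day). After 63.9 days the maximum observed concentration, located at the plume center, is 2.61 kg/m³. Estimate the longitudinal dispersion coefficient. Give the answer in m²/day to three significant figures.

At the plume center C_max = M/(n_e·A·√(4πDt)), so D = M²/(4πt·(n_e·A·C_max)²).
n_e·A·C_max = 0.30 × 6.01 × 2.61 = 4.706 kg/m.
D = 51.3²/(4π × 63.9 × 4.706²) = 0.148 m²/day.

0.148 m²/day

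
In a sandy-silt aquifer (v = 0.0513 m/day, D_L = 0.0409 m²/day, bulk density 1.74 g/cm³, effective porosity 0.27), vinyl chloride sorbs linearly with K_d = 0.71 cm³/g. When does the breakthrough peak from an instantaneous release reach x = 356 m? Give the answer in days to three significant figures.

Retardation factor R = 1 + ρ_b·K_d/n = 1 + 1.74 × 0.71/0.27 = 5.576.
Sorption retards both mechanisms: v_R = v/R = 0.009200 m/day, D_R = D/R = 0.007335 m²/day.
Peak time from v_R²t² + 2D_R t − x² = 0: t = (√(D_R² + v_R²x²) − D_R)/v_R².
√(D_R² + v_R²x²) = √(0.007335² + 0.009200² × 356²) = 3.275; v_R² = 8.464e-05.
t = (3.275 − 0.007335)/8.464e-05 = 38600 days.

38600 days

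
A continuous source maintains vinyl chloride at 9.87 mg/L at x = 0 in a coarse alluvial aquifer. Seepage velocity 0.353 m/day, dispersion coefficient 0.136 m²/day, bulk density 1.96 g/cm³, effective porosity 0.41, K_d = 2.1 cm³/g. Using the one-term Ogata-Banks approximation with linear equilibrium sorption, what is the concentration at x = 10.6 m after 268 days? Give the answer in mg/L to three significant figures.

2.12 mg/L

Retardation factor R = 1 + ρ_b·K_d/n = 1 + 1.96 × 2.1/0.41 = 11.04.
Sorption retards both mechanisms: v_R = v/R = 0.03197 m/day, D_R = D/R = 0.01232 m²/day.
v_R·t = 0.03197 × 268 = 8.56796 m; 2√(D_R t) = 3.634 m; argument = (10.6 − 8.56796)/3.634 = 0.5592.
C = C₀ × ½·erfc(0.5592) = 9.87 × 0.2145 = 2.12 mg/L.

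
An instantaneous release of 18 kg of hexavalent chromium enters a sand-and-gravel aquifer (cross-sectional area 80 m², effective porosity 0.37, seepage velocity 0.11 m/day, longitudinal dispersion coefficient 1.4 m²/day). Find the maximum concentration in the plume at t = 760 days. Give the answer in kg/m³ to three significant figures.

The peak of an instantaneous 1D plume sits at x = vt; there the Gaussian factor is 1 and C_max = M/(n_e·A·√(4πDt)), where n_e·A is the pore area the mass is dissolved in.
√(4πDt) = √(4π × 1.4 × 760) = 115.6 m, so C_max = 18/(0.37 × 80 × 115.6) = 0.00526 kg/m³.

0.00526 kg/m³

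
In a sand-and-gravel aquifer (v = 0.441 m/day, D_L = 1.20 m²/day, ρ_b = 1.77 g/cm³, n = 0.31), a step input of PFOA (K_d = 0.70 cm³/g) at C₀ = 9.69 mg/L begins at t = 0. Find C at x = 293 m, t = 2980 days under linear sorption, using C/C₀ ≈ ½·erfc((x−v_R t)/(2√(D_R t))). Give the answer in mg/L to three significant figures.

2.07 mg/L

Retardation factor R = 1 + ρ_b·K_d/n = 1 + 1.77 × 0.70/0.31 = 4.997.
Sorption retards both mechanisms: v_R = v/R = 0.08825 m/day, D_R = D/R = 0.2401 m²/day.
v_R·t = 0.08825 × 2980 = 262.985 m; 2√(D_R t) = 53.50 m; argument = (293 − 262.985)/53.50 = 0.5610.
C = C₀ × ½·erfc(0.5610) = 9.69 × 0.2138 = 2.07 mg/L.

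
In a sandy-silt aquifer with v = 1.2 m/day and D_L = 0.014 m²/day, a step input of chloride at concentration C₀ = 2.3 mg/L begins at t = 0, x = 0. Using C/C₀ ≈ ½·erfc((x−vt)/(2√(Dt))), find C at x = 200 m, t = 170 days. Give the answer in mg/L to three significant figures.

For a continuous step input, C/C₀ ≈ ½·erfc((x−vt)/(2√(Dt))).
vt = 1.2 × 170 = 204 m and 2√(Dt) = 2√(0.014 × 170) = 3.085 m.
Argument (x−vt)/(2√(Dt)) = (200 − 204)/3.085 = -1.297; ½·erfc(-1.297) = 0.9667.
C = 2.3 × 0.9667 = 2.22 mg/L.

2.22 mg/L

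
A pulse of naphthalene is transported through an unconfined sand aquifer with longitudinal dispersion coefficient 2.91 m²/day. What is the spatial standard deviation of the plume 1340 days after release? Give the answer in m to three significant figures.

Dispersive spreading gives a Gaussian with σ² = 2Dt; advection only shifts the center.
σ = √(2 × 2.91 × 1340) = 88.3 m.

88.3 m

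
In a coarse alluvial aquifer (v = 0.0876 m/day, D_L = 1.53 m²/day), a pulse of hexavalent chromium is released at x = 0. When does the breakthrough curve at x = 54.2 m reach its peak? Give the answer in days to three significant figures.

For the 1D instantaneous-source solution, setting ∂C/∂t = 0 at fixed x gives v²t² + 2Dt − x² = 0, so t = (√(D² + v²x²) − D)/v².
√(D² + v²x²) = √(1.53² + 0.0876² × 54.2²) = 4.988; v² = 0.00767376.
t = (4.988 − 1.53)/0.00767376 = 451 days (vs. the pure-advection estimate x/v = 619 d).

451 days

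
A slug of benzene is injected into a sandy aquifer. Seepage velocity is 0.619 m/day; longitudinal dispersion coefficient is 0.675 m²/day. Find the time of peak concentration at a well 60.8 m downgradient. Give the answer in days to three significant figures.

For the 1D instantaneous-source solution, setting ∂C/∂t = 0 at fixed x gives v²t² + 2Dt − x² = 0, so t = (√(D² + v²x²) − D)/v².
√(D² + v²x²) = √(0.675² + 0.619² × 60.8²) = 37.64; v² = 0.383161.
t = (37.64 − 0.675)/0.383161 = 96.5 days (vs. the pure-advection estimate x/v = 98.2 d).

96.5 days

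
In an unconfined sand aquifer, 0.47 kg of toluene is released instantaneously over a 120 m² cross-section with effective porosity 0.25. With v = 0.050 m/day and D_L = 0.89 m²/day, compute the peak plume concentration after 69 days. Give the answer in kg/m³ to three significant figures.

0.000564 kg/m³

The peak of an instantaneous 1D plume sits at x = vt; there the Gaussian factor is 1 and C_max = M/(n_e·A·√(4πDt)), where n_e·A is the pore area the mass is dissolved in.
√(4πDt) = √(4π × 0.89 × 69) = 27.78 m, so C_max = 0.47/(0.25 × 120 × 27.78) = 0.000564 kg/m³.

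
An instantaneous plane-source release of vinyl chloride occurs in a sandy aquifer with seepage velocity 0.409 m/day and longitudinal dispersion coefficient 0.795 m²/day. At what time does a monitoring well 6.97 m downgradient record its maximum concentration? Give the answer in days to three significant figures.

For the 1D instantaneous-source solution, setting ∂C/∂t = 0 at fixed x gives v²t² + 2Dt − x² = 0, so t = (√(D² + v²x²) − D)/v².
√(D² + v²x²) = √(0.795² + 0.409² × 6.97²) = 2.960; v² = 0.167281.
t = (2.960 − 0.795)/0.167281 = 12.9 days (vs. the pure-advection estimate x/v = 17.0 d).

12.9 days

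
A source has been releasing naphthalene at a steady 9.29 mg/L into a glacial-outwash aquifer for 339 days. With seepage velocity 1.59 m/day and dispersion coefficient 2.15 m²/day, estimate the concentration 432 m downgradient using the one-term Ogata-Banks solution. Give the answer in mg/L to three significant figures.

9.27 mg/L

For a continuous step input, C/C₀ ≈ ½·erfc((x−vt)/(2√(Dt))).
vt = 1.59 × 339 = 539.01 m and 2√(Dt) = 2√(2.15 × 339) = 53.99 m.
Argument (x−vt)/(2√(Dt)) = (432 − 539.01)/53.99 = -1.982; ½·erfc(-1.982) = 0.9975.
C = 9.29 × 0.9975 = 9.27 mg/L.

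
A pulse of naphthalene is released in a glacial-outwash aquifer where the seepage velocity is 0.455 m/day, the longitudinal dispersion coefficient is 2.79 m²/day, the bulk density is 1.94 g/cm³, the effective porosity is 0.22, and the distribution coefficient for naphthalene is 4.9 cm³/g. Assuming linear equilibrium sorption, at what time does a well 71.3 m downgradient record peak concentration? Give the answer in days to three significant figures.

6360 days

Retardation factor R = 1 + ρ_b·K_d/n = 1 + 1.94 × 4.9/0.22 = 44.21.
Sorption retards both mechanisms: v_R = v/R = 0.01029 m/day, D_R = D/R = 0.06311 m²/day.
Peak time from v_R²t² + 2D_R t − x² = 0: t = (√(D_R² + v_R²x²) − D_R)/v_R².
√(D_R² + v_R²x²) = √(0.06311² + 0.01029² × 71.3²) = 0.7364; v_R² = 0.0001059.
t = (0.7364 − 0.06311)/0.0001059 = 6360 days.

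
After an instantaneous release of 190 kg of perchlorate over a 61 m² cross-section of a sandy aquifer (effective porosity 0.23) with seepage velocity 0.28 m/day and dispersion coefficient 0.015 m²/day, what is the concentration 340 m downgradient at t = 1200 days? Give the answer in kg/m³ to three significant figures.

For an instantaneous plane source, C(x,t) = M/(n_e·A·√(4πDt)) · exp(−(x−vt)²/(4Dt)), with n_e·A the pore (flow) area.
Plume center vt = 0.28 × 1200 = 336 m, so the well at 340 m is 4 m downgradient of the peak.
√(4πDt) = 15.04 m, giving peak height M/(n_e·A·√(4πDt)) = 190/(0.23 × 61 × 15.04) = 0.9004 kg/m³.
(x−vt)²/(4Dt) = (4)²/(4 × 0.015 × 1200) = 0.2222; exp(−0.2222) = 0.8008.
C = 0.9004 × 0.8008 = 0.721 kg/m³.

0.721 kg/m³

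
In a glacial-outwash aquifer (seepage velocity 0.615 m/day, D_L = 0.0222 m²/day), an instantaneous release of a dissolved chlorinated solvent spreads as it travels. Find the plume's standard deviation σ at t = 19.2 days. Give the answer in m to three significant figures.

0.923 m

Dispersive spreading gives a Gaussian with σ² = 2Dt; advection only shifts the center.
σ = √(2 × 0.0222 × 19.2) = 0.923 m.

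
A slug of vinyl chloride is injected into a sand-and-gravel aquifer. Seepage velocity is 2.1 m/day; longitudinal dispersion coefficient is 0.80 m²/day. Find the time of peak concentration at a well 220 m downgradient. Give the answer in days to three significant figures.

For the 1D instantaneous-source solution, setting ∂C/∂t = 0 at fixed x gives v²t² + 2Dt − x² = 0, so t = (√(D² + v²x²) − D)/v².
√(D² + v²x²) = √(0.80² + 2.1² × 220²) = 462.0; v² = 4.41.
t = (462.0 − 0.80)/4.41 = 105 days (vs. the pure-advection estimate x/v = 105 d).

105 days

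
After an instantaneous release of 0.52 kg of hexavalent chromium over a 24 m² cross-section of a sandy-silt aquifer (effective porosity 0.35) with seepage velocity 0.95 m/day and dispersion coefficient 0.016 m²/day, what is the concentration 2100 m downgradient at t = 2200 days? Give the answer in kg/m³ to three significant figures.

For an instantaneous plane source, C(x,t) = M/(n_e·A·√(4πDt)) · exp(−(x−vt)²/(4Dt)), with n_e·A the pore (flow) area.
Plume center vt = 0.95 × 2200 = 2090 m, so the well at 2100 m is 10 m downgradient of the peak.
√(4πDt) = 21.03 m, giving peak height M/(n_e·A·√(4πDt)) = 0.52/(0.35 × 24 × 21.03) = 0.002944 kg/m³.
(x−vt)²/(4Dt) = (10)²/(4 × 0.016 × 2200) = 0.7102; exp(−0.7102) = 0.4915.
C = 0.002944 × 0.4915 = 0.00145 kg/m³.

0.00145 kg/m³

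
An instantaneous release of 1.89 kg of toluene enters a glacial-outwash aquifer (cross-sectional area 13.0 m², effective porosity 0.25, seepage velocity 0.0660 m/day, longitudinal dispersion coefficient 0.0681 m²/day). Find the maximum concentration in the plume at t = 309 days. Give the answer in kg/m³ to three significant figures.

0.0358 kg/m³

The peak of an instantaneous 1D plume sits at x = vt; there the Gaussian factor is 1 and C_max = M/(n_e·A·√(4πDt)), where n_e·A is the pore area the mass is dissolved in.
√(4πDt) = √(4π × 0.0681 × 309) = 16.26 m, so C_max = 1.89/(0.25 × 13.0 × 16.26) = 0.0358 kg/m³.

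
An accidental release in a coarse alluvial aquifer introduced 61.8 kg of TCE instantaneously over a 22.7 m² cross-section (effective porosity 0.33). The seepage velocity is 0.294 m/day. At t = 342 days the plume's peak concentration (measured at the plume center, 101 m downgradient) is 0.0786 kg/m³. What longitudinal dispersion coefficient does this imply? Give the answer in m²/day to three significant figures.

At the plume center C_max = M/(n_e·A·√(4πDt)), so D = M²/(4πt·(n_e·A·C_max)²).
n_e·A·C_max = 0.33 × 22.7 × 0.0786 = 0.5888 kg/m.
D = 61.8²/(4π × 342 × 0.5888²) = 2.56 m²/day.

2.56 m²/day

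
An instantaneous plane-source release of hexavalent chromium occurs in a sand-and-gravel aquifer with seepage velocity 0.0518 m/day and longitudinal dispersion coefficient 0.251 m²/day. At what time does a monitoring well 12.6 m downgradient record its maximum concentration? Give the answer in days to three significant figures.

167 days

For the 1D instantaneous-source solution, setting ∂C/∂t = 0 at fixed x gives v²t² + 2Dt − x² = 0, so t = (√(D² + v²x²) − D)/v².
√(D² + v²x²) = √(0.251² + 0.0518² × 12.6²) = 0.6993; v² = 0.00268324.
t = (0.6993 − 0.251)/0.00268324 = 167 days (vs. the pure-advection estimate x/v = 243 d).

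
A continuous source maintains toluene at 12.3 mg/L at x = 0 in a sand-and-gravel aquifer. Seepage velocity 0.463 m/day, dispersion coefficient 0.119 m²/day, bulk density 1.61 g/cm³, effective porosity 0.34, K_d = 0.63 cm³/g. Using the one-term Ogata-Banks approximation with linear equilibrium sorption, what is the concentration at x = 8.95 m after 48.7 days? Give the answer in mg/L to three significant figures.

0.331 mg/L

Retardation factor R = 1 + ρ_b·K_d/n = 1 + 1.61 × 0.63/0.34 = 3.983.
Sorption retards both mechanisms: v_R = v/R = 0.1162 m/day, D_R = D/R = 0.02988 m²/day.
v_R·t = 0.1162 × 48.7 = 5.65894 m; 2√(D_R t) = 2.413 m; argument = (8.95 − 5.65894)/2.413 = 1.364.
C = C₀ × ½·erfc(1.364) = 12.3 × 0.02687 = 0.331 mg/L.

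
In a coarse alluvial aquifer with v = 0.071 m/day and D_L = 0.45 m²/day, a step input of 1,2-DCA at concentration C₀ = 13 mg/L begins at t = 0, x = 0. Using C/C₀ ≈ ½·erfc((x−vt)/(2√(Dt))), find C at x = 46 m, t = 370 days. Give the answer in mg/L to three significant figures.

1.82 mg/L

For a continuous step input, C/C₀ ≈ ½·erfc((x−vt)/(2√(Dt))).
vt = 0.071 × 370 = 26.27 m and 2√(Dt) = 2√(0.45 × 370) = 25.81 m.
Argument (x−vt)/(2√(Dt)) = (46 − 26.27)/25.81 = 0.7644; ½·erfc(0.7644) = 0.1398.
C = 13 × 0.1398 = 1.82 mg/L.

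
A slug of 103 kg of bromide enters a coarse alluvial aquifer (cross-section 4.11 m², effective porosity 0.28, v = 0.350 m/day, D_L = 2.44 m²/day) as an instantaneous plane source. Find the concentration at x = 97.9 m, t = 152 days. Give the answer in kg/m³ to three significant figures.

For an instantaneous plane source, C(x,t) = M/(n_e·A·√(4πDt)) · exp(−(x−vt)²/(4Dt)), with n_e·A the pore (flow) area.
Plume center vt = 0.350 × 152 = 53.2 m, so the well at 97.9 m is 44.7 m downgradient of the peak.
√(4πDt) = 68.27 m, giving peak height M/(n_e·A·√(4πDt)) = 103/(0.28 × 4.11 × 68.27) = 1.311 kg/m³.
(x−vt)²/(4Dt) = (44.7)²/(4 × 2.44 × 152) = 1.347; exp(−1.347) = 0.2600.
C = 1.311 × 0.2600 = 0.341 kg/m³.

0.341 kg/m³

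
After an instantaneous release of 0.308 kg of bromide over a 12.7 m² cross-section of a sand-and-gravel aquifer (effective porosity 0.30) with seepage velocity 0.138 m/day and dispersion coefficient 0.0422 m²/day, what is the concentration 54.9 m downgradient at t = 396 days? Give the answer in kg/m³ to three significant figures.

0.00557 kg/m³

For an instantaneous plane source, C(x,t) = M/(n_e·A·√(4πDt)) · exp(−(x−vt)²/(4Dt)), with n_e·A the pore (flow) area.
Plume center vt = 0.138 × 396 = 54.648 m, so the well at 54.9 m is 0.252 m downgradient of the peak.
√(4πDt) = 14.49 m, giving peak height M/(n_e·A·√(4πDt)) = 0.308/(0.30 × 12.7 × 14.49) = 0.005579 kg/m³.
(x−vt)²/(4Dt) = (0.252)²/(4 × 0.0422 × 396) = 0.0009500; exp(−0.0009500) = 0.9991.
C = 0.005579 × 0.9991 = 0.00557 kg/m³.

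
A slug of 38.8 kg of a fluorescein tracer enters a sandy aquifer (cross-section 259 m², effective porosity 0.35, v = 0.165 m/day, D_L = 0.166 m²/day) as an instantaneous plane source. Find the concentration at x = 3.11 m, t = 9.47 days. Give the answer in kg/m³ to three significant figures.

0.0658 kg/m³

For an instantaneous plane source, C(x,t) = M/(n_e·A·√(4πDt)) · exp(−(x−vt)²/(4Dt)), with n_e·A the pore (flow) area.
Plume center vt = 0.165 × 9.47 = 1.56255 m, so the well at 3.11 m is 1.54745 m downgradient of the peak.
√(4πDt) = 4.445 m, giving peak height M/(n_e·A·√(4πDt)) = 38.8/(0.35 × 259 × 4.445) = 0.09629 kg/m³.
(x−vt)²/(4Dt) = (1.54745)²/(4 × 0.166 × 9.47) = 0.3808; exp(−0.3808) = 0.6833.
C = 0.09629 × 0.6833 = 0.0658 kg/m³.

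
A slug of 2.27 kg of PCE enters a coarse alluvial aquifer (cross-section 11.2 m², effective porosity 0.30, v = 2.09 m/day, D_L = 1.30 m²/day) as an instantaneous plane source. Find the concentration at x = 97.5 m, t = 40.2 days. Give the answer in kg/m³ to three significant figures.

0.0111 kg/m³

For an instantaneous plane source, C(x,t) = M/(n_e·A·√(4πDt)) · exp(−(x−vt)²/(4Dt)), with n_e·A the pore (flow) area.
Plume center vt = 2.09 × 40.2 = 84.018 m, so the well at 97.5 m is 13.482 m downgradient of the peak.
√(4πDt) = 25.63 m, giving peak height M/(n_e·A·√(4πDt)) = 2.27/(0.30 × 11.2 × 25.63) = 0.02636 kg/m³.
(x−vt)²/(4Dt) = (13.482)²/(4 × 1.30 × 40.2) = 0.8695; exp(−0.8695) = 0.4192.
C = 0.02636 × 0.4192 = 0.0111 kg/m³.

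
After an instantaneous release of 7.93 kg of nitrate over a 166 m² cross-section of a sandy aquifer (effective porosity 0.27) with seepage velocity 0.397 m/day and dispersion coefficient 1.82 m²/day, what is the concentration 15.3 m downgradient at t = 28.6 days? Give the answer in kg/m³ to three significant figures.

For an instantaneous plane source, C(x,t) = M/(n_e·A·√(4πDt)) · exp(−(x−vt)²/(4Dt)), with n_e·A the pore (flow) area.
Plume center vt = 0.397 × 28.6 = 11.3542 m, so the well at 15.3 m is 3.9458 m downgradient of the peak.
√(4πDt) = 25.58 m, giving peak height M/(n_e·A·√(4πDt)) = 7.93/(0.27 × 166 × 25.58) = 0.006917 kg/m³.
(x−vt)²/(4Dt) = (3.9458)²/(4 × 1.82 × 28.6) = 0.07478; exp(−0.07478) = 0.9279.
C = 0.006917 × 0.9279 = 0.00642 kg/m³.

0.00642 kg/m³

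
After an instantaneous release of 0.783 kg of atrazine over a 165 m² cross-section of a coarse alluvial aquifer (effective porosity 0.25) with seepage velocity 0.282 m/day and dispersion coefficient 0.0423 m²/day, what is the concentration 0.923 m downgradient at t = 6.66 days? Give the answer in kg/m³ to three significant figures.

0.00449 kg/m³

For an instantaneous plane source, C(x,t) = M/(n_e·A·√(4πDt)) · exp(−(x−vt)²/(4Dt)), with n_e·A the pore (flow) area.
Plume center vt = 0.282 × 6.66 = 1.87812 m, so the well at 0.923 m is 0.95512 m upgradient of the peak.
√(4πDt) = 1.882 m, giving peak height M/(n_e·A·√(4πDt)) = 0.783/(0.25 × 165 × 1.882) = 0.01009 kg/m³.
(x−vt)²/(4Dt) = (-0.95512)²/(4 × 0.0423 × 6.66) = 0.8095; exp(−0.8095) = 0.4451.
C = 0.01009 × 0.4451 = 0.00449 kg/m³.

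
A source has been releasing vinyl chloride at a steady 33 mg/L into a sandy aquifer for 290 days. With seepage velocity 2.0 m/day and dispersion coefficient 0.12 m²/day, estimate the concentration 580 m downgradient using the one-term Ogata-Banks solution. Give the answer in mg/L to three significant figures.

For a continuous step input, C/C₀ ≈ ½·erfc((x−vt)/(2√(Dt))).
vt = 2.0 × 290 = 580 m and 2√(Dt) = 2√(0.12 × 290) = 11.80 m.
Argument (x−vt)/(2√(Dt)) = (580 − 580)/11.80 = 0; ½·erfc(0) = 0.5000.
C = 33 × 0.5000 = 16.5 mg/L.

16.5 mg/L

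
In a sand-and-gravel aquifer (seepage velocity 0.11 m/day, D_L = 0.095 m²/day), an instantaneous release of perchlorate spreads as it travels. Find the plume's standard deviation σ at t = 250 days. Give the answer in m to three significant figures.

6.89 m

Dispersive spreading gives a Gaussian with σ² = 2Dt; advection only shifts the center.
σ = √(2 × 0.095 × 250) = 6.89 m.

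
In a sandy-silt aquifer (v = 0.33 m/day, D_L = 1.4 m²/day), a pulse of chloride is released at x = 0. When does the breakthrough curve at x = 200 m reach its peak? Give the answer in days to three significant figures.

For the 1D instantaneous-source solution, setting ∂C/∂t = 0 at fixed x gives v²t² + 2Dt − x² = 0, so t = (√(D² + v²x²) − D)/v².
√(D² + v²x²) = √(1.4² + 0.33² × 200²) = 66.01; v² = 0.1089.
t = (66.01 − 1.4)/0.1089 = 593 days (vs. the pure-advection estimate x/v = 606 d).

593 days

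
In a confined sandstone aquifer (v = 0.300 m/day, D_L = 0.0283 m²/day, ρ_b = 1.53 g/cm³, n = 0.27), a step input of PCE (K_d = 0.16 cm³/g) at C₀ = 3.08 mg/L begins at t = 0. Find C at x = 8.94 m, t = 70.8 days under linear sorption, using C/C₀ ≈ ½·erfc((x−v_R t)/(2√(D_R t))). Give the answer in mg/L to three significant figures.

2.88 mg/L

Retardation factor R = 1 + ρ_b·K_d/n = 1 + 1.53 × 0.16/0.27 = 1.907.
Sorption retards both mechanisms: v_R = v/R = 0.1573 m/day, D_R = D/R = 0.01484 m²/day.
v_R·t = 0.1573 × 70.8 = 11.13684 m; 2√(D_R t) = 2.050 m; argument = (8.94 − 11.13684)/2.050 = -1.072.
C = C₀ × ½·erfc(-1.072) = 3.08 × 0.9352 = 2.88 mg/L.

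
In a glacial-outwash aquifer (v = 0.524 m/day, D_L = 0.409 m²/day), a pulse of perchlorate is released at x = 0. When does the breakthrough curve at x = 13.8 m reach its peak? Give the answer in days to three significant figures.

24.9 days

For the 1D instantaneous-source solution, setting ∂C/∂t = 0 at fixed x gives v²t² + 2Dt − x² = 0, so t = (√(D² + v²x²) − D)/v².
√(D² + v²x²) = √(0.409² + 0.524² × 13.8²) = 7.243; v² = 0.274576.
t = (7.243 − 0.409)/0.274576 = 24.9 days (vs. the pure-advection estimate x/v = 26.3 d).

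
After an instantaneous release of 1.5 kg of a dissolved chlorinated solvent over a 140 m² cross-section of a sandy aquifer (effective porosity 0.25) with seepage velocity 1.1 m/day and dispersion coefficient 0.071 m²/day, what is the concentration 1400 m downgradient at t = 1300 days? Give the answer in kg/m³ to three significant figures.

0.000110 kg/m³

For an instantaneous plane source, C(x,t) = M/(n_e·A·√(4πDt)) · exp(−(x−vt)²/(4Dt)), with n_e·A the pore (flow) area.
Plume center vt = 1.1 × 1300 = 1430 m, so the well at 1400 m is 30 m upgradient of the peak.
√(4πDt) = 34.06 m, giving peak height M/(n_e·A·√(4πDt)) = 1.5/(0.25 × 140 × 34.06) = 0.001258 kg/m³.
(x−vt)²/(4Dt) = (-30)²/(4 × 0.071 × 1300) = 2.438; exp(−2.438) = 0.08734.
C = 0.001258 × 0.08734 = 0.000110 kg/m³.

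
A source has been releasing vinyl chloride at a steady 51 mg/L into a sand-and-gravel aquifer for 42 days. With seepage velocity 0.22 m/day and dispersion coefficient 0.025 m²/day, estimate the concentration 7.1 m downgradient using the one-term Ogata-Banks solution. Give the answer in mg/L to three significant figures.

47.4 mg/L

For a continuous step input, C/C₀ ≈ ½·erfc((x−vt)/(2√(Dt))).
vt = 0.22 × 42 = 9.24 m and 2√(Dt) = 2√(0.025 × 42) = 2.049 m.
Argument (x−vt)/(2√(Dt)) = (7.1 − 9.24)/2.049 = -1.044; ½·erfc(-1.044) = 0.9301.
C = 51 × 0.9301 = 47.4 mg/L.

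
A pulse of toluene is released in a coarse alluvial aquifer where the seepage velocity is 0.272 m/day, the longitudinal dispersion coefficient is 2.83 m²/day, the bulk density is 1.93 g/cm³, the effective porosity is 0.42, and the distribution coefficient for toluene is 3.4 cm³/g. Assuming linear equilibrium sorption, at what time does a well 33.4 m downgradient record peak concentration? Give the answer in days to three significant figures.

Retardation factor R = 1 + ρ_b·K_d/n = 1 + 1.93 × 3.4/0.42 = 16.62.
Sorption retards both mechanisms: v_R = v/R = 0.01637 m/day, D_R = D/R = 0.1703 m²/day.
Peak time from v_R²t² + 2D_R t − x² = 0: t = (√(D_R² + v_R²x²) − D_R)/v_R².
√(D_R² + v_R²x²) = √(0.1703² + 0.01637² × 33.4²) = 0.5727; v_R² = 0.0002680.
t = (0.5727 − 0.1703)/0.0002680 = 1500 days.

1500 days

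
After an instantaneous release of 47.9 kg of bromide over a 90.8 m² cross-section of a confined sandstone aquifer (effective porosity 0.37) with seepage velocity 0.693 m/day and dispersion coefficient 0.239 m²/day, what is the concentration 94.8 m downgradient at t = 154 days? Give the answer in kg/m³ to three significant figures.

0.0252 kg/m³

For an instantaneous plane source, C(x,t) = M/(n_e·A·√(4πDt)) · exp(−(x−vt)²/(4Dt)), with n_e·A the pore (flow) area.
Plume center vt = 0.693 × 154 = 106.722 m, so the well at 94.8 m is 11.922 m upgradient of the peak.
√(4πDt) = 21.51 m, giving peak height M/(n_e·A·√(4πDt)) = 47.9/(0.37 × 90.8 × 21.51) = 0.06628 kg/m³.
(x−vt)²/(4Dt) = (-11.922)²/(4 × 0.239 × 154) = 0.9654; exp(−0.9654) = 0.3808.
C = 0.06628 × 0.3808 = 0.0252 kg/m³.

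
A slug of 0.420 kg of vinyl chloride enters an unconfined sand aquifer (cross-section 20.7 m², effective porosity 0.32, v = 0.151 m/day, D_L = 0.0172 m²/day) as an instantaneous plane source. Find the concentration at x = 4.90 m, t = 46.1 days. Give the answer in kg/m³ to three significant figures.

For an instantaneous plane source, C(x,t) = M/(n_e·A·√(4πDt)) · exp(−(x−vt)²/(4Dt)), with n_e·A the pore (flow) area.
Plume center vt = 0.151 × 46.1 = 6.9611 m, so the well at 4.90 m is 2.0611 m upgradient of the peak.
√(4πDt) = 3.157 m, giving peak height M/(n_e·A·√(4πDt)) = 0.420/(0.32 × 20.7 × 3.157) = 0.02008 kg/m³.
(x−vt)²/(4Dt) = (-2.0611)²/(4 × 0.0172 × 46.1) = 1.339; exp(−1.339) = 0.2621.
C = 0.02008 × 0.2621 = 0.00526 kg/m³.

0.00526 kg/m³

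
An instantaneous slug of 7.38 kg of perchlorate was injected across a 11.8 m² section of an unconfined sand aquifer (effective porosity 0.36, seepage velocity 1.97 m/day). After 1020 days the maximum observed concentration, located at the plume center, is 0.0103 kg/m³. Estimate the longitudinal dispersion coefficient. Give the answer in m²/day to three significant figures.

2.22 m²/day

At the plume center C_max = M/(n_e·A·√(4πDt)), so D = M²/(4πt·(n_e·A·C_max)²).
n_e·A·C_max = 0.36 × 11.8 × 0.0103 = 0.04375 kg/m.
D = 7.38²/(4π × 1020 × 0.04375²) = 2.22 m²/day.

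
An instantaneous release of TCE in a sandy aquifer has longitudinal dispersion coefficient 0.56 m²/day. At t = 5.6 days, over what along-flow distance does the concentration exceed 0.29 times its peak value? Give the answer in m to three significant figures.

7.88 m

The plume is Gaussian with σ = √(2Dt) = √(2 × 0.56 × 5.6) = 2.504 m.
C/C_peak = exp(−Δx²/(2σ²)) = 0.29 ⇒ Δx = σ·√(−2 ln 0.29) = 2.504 × 1.573 = 3.939 m.
Width = 2Δx = 7.88 m.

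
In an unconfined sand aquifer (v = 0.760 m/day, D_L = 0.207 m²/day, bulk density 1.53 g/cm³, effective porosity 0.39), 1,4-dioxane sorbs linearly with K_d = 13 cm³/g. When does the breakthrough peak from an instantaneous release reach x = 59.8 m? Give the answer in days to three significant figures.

Retardation factor R = 1 + ρ_b·K_d/n = 1 + 1.53 × 13/0.39 = 52.00.
Sorption retards both mechanisms: v_R = v/R = 0.01462 m/day, D_R = D/R = 0.003981 m²/day.
Peak time from v_R²t² + 2D_R t − x² = 0: t = (√(D_R² + v_R²x²) − D_R)/v_R².
√(D_R² + v_R²x²) = √(0.003981² + 0.01462² × 59.8²) = 0.8743; v_R² = 0.0002137.
t = (0.8743 − 0.003981)/0.0002137 = 4070 days.

4070 days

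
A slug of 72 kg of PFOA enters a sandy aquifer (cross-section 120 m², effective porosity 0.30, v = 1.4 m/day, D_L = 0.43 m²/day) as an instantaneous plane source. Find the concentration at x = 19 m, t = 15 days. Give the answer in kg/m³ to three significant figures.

0.190 kg/m³

For an instantaneous plane source, C(x,t) = M/(n_e·A·√(4πDt)) · exp(−(x−vt)²/(4Dt)), with n_e·A the pore (flow) area.
Plume center vt = 1.4 × 15 = 21 m, so the well at 19 m is 2 m upgradient of the peak.
√(4πDt) = 9.003 m, giving peak height M/(n_e·A·√(4πDt)) = 72/(0.30 × 120 × 9.003) = 0.2221 kg/m³.
(x−vt)²/(4Dt) = (-2)²/(4 × 0.43 × 15) = 0.1550; exp(−0.1550) = 0.8564.
C = 0.2221 × 0.8564 = 0.190 kg/m³.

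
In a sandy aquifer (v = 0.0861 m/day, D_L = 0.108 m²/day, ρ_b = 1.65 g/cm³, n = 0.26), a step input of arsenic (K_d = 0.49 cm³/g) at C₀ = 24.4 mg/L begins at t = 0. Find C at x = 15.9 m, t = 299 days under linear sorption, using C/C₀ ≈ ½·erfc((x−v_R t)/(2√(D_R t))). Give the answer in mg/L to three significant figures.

0.184 mg/L

Retardation factor R = 1 + ρ_b·K_d/n = 1 + 1.65 × 0.49/0.26 = 4.110.
Sorption retards both mechanisms: v_R = v/R = 0.02095 m/day, D_R = D/R = 0.02628 m²/day.
v_R·t = 0.02095 × 299 = 6.26405 m; 2√(D_R t) = 5.606 m; argument = (15.9 − 6.26405)/5.606 = 1.719.
C = C₀ × ½·erfc(1.719) = 24.4 × 0.007528 = 0.184 mg/L.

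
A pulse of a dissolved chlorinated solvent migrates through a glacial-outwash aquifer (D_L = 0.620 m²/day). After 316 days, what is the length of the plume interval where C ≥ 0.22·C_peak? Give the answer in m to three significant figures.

The plume is Gaussian with σ = √(2Dt) = √(2 × 0.620 × 316) = 19.79 m.
C/C_peak = exp(−Δx²/(2σ²)) = 0.22 ⇒ Δx = σ·√(−2 ln 0.22) = 19.79 × 1.740 = 34.43 m.
Width = 2Δx = 68.9 m.

68.9 m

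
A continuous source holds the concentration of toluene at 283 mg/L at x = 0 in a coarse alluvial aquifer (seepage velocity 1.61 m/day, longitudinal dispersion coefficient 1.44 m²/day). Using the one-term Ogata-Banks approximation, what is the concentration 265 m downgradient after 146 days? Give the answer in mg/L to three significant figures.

For a continuous step input, C/C₀ ≈ ½·erfc((x−vt)/(2√(Dt))).
vt = 1.61 × 146 = 235.06 m and 2√(Dt) = 2√(1.44 × 146) = 29.00 m.
Argument (x−vt)/(2√(Dt)) = (265 − 235.06)/29.00 = 1.032; ½·erfc(1.032) = 0.07222.
C = 283 × 0.07222 = 20.4 mg/L.

20.4 mg/L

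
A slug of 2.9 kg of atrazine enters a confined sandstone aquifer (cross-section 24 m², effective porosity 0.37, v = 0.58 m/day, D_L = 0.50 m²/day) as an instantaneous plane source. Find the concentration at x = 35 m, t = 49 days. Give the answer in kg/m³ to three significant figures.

0.0120 kg/m³

For an instantaneous plane source, C(x,t) = M/(n_e·A·√(4πDt)) · exp(−(x−vt)²/(4Dt)), with n_e·A the pore (flow) area.
Plume center vt = 0.58 × 49 = 28.42 m, so the well at 35 m is 6.58 m downgradient of the peak.
√(4πDt) = 17.55 m, giving peak height M/(n_e·A·√(4πDt)) = 2.9/(0.37 × 24 × 17.55) = 0.01861 kg/m³.
(x−vt)²/(4Dt) = (6.58)²/(4 × 0.50 × 49) = 0.4418; exp(−0.4418) = 0.6429.
C = 0.01861 × 0.6429 = 0.0120 kg/m³.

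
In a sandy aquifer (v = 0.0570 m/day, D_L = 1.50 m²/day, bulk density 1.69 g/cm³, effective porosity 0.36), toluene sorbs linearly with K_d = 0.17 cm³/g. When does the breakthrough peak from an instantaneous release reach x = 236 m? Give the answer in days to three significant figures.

6660 days

Retardation factor R = 1 + ρ_b·K_d/n = 1 + 1.69 × 0.17/0.36 = 1.798.
Sorption retards both mechanisms: v_R = v/R = 0.03170 m/day, D_R = D/R = 0.8343 m²/day.
Peak time from v_R²t² + 2D_R t − x² = 0: t = (√(D_R² + v_R²x²) − D_R)/v_R².
√(D_R² + v_R²x²) = √(0.8343² + 0.03170² × 236²) = 7.528; v_R² = 0.001005.
t = (7.528 − 0.8343)/0.001005 = 6660 days.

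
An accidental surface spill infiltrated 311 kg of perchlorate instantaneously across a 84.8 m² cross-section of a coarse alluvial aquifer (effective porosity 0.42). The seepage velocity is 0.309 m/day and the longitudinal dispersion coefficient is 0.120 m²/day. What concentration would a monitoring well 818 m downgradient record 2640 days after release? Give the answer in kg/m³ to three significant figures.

For an instantaneous plane source, C(x,t) = M/(n_e·A·√(4πDt)) · exp(−(x−vt)²/(4Dt)), with n_e·A the pore (flow) area.
Plume center vt = 0.309 × 2640 = 815.76 m, so the well at 818 m is 2.24 m downgradient of the peak.
√(4πDt) = 63.10 m, giving peak height M/(n_e·A·√(4πDt)) = 311/(0.42 × 84.8 × 63.10) = 0.1384 kg/m³.
(x−vt)²/(4Dt) = (2.24)²/(4 × 0.120 × 2640) = 0.003960; exp(−0.003960) = 0.9960.
C = 0.1384 × 0.9960 = 0.138 kg/m³.

0.138 kg/m³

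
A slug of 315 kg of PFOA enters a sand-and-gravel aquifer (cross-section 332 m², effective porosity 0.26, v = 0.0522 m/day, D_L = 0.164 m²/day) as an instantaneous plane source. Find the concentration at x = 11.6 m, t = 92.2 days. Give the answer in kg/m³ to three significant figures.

For an instantaneous plane source, C(x,t) = M/(n_e·A·√(4πDt)) · exp(−(x−vt)²/(4Dt)), with n_e·A the pore (flow) area.
Plume center vt = 0.0522 × 92.2 = 4.81284 m, so the well at 11.6 m is 6.78716 m downgradient of the peak.
√(4πDt) = 13.78 m, giving peak height M/(n_e·A·√(4πDt)) = 315/(0.26 × 332 × 13.78) = 0.2648 kg/m³.
(x−vt)²/(4Dt) = (6.78716)²/(4 × 0.164 × 92.2) = 0.7616; exp(−0.7616) = 0.4669.
C = 0.2648 × 0.4669 = 0.124 kg/m³.

0.124 kg/m³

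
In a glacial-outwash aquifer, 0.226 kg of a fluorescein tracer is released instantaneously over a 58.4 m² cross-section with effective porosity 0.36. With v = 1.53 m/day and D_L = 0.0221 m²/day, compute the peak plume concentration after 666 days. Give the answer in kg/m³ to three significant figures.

0.000790 kg/m³

The peak of an instantaneous 1D plume sits at x = vt; there the Gaussian factor is 1 and C_max = M/(n_e·A·√(4πDt)), where n_e·A is the pore area the mass is dissolved in.
√(4πDt) = √(4π × 0.0221 × 666) = 13.60 m, so C_max = 0.226/(0.36 × 58.4 × 13.60) = 0.000790 kg/m³.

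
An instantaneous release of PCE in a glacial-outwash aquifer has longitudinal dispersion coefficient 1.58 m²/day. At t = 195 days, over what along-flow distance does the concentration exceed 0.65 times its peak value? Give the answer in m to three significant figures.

The plume is Gaussian with σ = √(2Dt) = √(2 × 1.58 × 195) = 24.82 m.
C/C_peak = exp(−Δx²/(2σ²)) = 0.65 ⇒ Δx = σ·√(−2 ln 0.65) = 24.82 × 0.9282 = 23.04 m.
Width = 2Δx = 46.1 m.

46.1 m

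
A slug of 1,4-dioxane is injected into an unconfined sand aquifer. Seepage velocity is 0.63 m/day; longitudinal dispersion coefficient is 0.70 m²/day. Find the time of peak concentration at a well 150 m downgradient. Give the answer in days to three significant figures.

For the 1D instantaneous-source solution, setting ∂C/∂t = 0 at fixed x gives v²t² + 2Dt − x² = 0, so t = (√(D² + v²x²) − D)/v².
√(D² + v²x²) = √(0.70² + 0.63² × 150²) = 94.50; v² = 0.3969.
t = (94.50 − 0.70)/0.3969 = 236 days (vs. the pure-advection estimate x/v = 238 d).

236 days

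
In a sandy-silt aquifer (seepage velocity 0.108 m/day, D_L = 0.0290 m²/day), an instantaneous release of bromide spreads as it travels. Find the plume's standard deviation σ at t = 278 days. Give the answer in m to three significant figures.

Dispersive spreading gives a Gaussian with σ² = 2Dt; advection only shifts the center.
σ = √(2 × 0.0290 × 278) = 4.02 m.

4.02 m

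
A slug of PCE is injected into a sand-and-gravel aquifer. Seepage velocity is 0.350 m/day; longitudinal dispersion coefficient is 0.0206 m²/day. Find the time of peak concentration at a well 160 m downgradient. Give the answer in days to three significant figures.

For the 1D instantaneous-source solution, setting ∂C/∂t = 0 at fixed x gives v²t² + 2Dt − x² = 0, so t = (√(D² + v²x²) − D)/v².
√(D² + v²x²) = √(0.0206² + 0.350² × 160²) = 56.00; v² = 0.1225.
t = (56.00 − 0.0206)/0.1225 = 457 days (vs. the pure-advection estimate x/v = 457 d).

457 days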